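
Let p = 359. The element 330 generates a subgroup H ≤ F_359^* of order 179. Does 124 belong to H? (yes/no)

no

124 ∈ ⟨330⟩ iff 124^179 ≡ 1 (mod 359), since |⟨330⟩| = 179.
124^179 mod 359 = 358.
Since 358 ≠ 1, 124 does not lie in the subgroup.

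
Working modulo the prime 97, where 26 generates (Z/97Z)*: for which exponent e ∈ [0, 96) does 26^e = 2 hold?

Baby-step giant-step with m = ceil(sqrt(96)) = 10.
Baby table (26^j mod 97 for j=0..9):
  0:1  1:26  2:94  3:19  4:9  5:40  6:70  7:74
  8:81  9:69
Giant step factor: 26^(-10) ≡ 95 (mod 97).
Scan 2·95^i mod 97 for i = 0, 1, …:
  i=0: 2   i=1: 93   i=2: 8   i=3: 81
Match at i=3, j=8: e = 3·10 + 8 = 38.

38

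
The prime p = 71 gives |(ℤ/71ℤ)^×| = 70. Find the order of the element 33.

70

The order of 33 must divide p − 1 = 70 = 2 · 5 · 7.
Divisors: 1, 2, 5, 7, 10, 14, 35, 70.
Check each in increasing order: 33^1 ≡ 33;  33^2 ≡ 24;  33^5 ≡ 51;  33^7 ≡ 17;  33^10 ≡ 45;  33^14 ≡ 5;  33^35 ≡ 70;  33^70 ≡ 1.
Smallest exponent giving 1 is 70.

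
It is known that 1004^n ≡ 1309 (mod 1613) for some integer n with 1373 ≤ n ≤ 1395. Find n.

1392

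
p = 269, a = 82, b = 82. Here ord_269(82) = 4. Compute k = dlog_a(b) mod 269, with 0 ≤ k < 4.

1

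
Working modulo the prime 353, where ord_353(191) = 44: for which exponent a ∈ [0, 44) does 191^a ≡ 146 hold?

21

Baby-step giant-step with m = ceil(sqrt(44)) = 7.
Baby table (191^j mod 353 for j=0..6):
  0:1  1:191  2:122  3:4  4:58  5:135  6:16
Giant step factor: 191^(-7) ≡ 35 (mod 353).
Scan 146·35^i mod 353 for i = 0, 1, …:
  i=0: 146   i=1: 168   i=2: 232   i=3: 1
Match at i=3, j=0: a = 3·7 + 0 = 21.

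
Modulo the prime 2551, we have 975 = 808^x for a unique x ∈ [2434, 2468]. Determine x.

2447

Compute 808^2434 mod 2551 = 2116, then multiply by 808 repeatedly:
  808^2434=2116  808^2435=558  808^2436=1888  808^2437=6  808^2438=2297
  808^2439=1399  808^2440=299  808^2441=1798  808^2442=1265  808^2443=1720
  808^2444=2016  808^2445=1390  808^2446=680  808^2447=975
Found 975 at exponent 2447.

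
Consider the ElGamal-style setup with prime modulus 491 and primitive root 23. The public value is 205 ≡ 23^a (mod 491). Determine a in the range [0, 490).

Baby-step giant-step with m = ceil(sqrt(490)) = 23.
Baby table (23^j mod 491 for j=0..22):
  0:1  1:23  2:38  3:383  4:462  5:315  6:371  7:186
  8:350  9:194  10:43  11:7  12:161  13:266  14:226  15:288
  16:241  17:142  18:320  19:486  20:376  21:301  22:49
Giant step factor: 23^(-23) ≡ 149 (mod 491).
Scan 205·149^i mod 491 for i = 0, 1, …:
  i=0: 205   i=1: 103   i=2: 126   i=3: 116
  i=4: 99   i=5: 21   i=6: 183   i=7: 262
  i=8: 249   i=9: 276   i=10: 371
Match at i=10, j=6: a = 10·23 + 6 = 236.

236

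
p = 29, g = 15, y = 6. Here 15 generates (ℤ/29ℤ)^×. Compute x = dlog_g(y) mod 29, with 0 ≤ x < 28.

Successive powers of 15 modulo 29:
  15^0=1  15^1=15  15^2=22  15^3=11  15^4=20  15^5=10
  15^6=5  15^7=17  15^8=23  15^9=26  15^10=13  15^11=21
  15^12=25  15^13=27  15^14=28  15^15=14  15^16=7  15^17=18
  15^18=9  15^19=19  15^20=24  15^21=12  15^22=6
So 15^22 ≡ 6 (mod 29), giving x = 22.

22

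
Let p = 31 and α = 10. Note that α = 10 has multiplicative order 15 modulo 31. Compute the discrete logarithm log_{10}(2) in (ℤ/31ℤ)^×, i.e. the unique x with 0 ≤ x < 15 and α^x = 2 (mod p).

6

Successive powers of 10 modulo 31:
  10^0=1  10^1=10  10^2=7  10^3=8  10^4=18  10^5=25
  10^6=2
So 10^6 ≡ 2 (mod 31), giving x = 6.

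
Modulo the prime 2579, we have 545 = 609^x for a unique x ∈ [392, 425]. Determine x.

401

Compute 609^392 mod 2579 = 587, then multiply by 609 repeatedly:
  609^392=587  609^393=1581  609^394=862  609^395=1421  609^396=1424
  609^397=672  609^398=1766  609^399=51  609^400=111  609^401=545
Found 545 at exponent 401.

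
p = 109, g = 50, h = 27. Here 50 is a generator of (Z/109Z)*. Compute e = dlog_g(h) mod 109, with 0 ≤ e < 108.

24

Successive powers of 50 modulo 109:
  50^0=1  50^1=50  50^2=102  50^3=86  50^4=49  50^5=52
  50^6=93  50^7=72  50^8=3  50^9=41  50^10=88  50^11=40
  50^12=38  50^13=47  50^14=61  50^15=107  50^16=9  50^17=14
  50^18=46  50^19=11  50^20=5  50^21=32  50^22=74  50^23=103
  50^24=27
So 50^24 ≡ 27 (mod 109), giving e = 24.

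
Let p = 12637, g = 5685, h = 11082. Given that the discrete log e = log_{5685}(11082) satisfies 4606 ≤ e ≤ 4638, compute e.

Compute 5685^4606 mod 12637 = 3861, then multiply by 5685 repeatedly:
  5685^4606=3861  5685^4607=11953  5685^4608=3656  5685^4609=9132  5685^4610=2624
  5685^4611=5780  5685^4612=3100  5685^4613=7522  5685^4614=11599  5685^4615=449
  5685^4616=12528  5685^4617=12185  5685^4618=8328  5685^4619=6478  5685^4620=3212
  5685^4621=12392  5685^4622=9882  5685^4623=7705  5685^4624=3083  5685^4625=11973
  5685^4626=3623  5685^4627=11082
Found 11082 at exponent 4627.

4627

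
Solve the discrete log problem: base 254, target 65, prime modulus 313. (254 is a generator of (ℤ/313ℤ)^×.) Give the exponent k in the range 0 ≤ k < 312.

Baby-step giant-step with m = ceil(sqrt(312)) = 18.
Baby table (254^j mod 313 for j=0..17):
  0:1  1:254  2:38  3:262  4:192  5:253  6:97  7:224
  8:243  9:61  10:157  11:127  12:19  13:131  14:96  15:283
  16:205  17:112
Giant step factor: 254^(-18) ≡ 152 (mod 313).
Scan 65·152^i mod 313 for i = 0, 1, …:
  i=0: 65   i=1: 177   i=2: 299   i=3: 63
  i=4: 186   i=5: 102   i=6: 167   i=7: 31
  i=8: 17   i=9: 80   i=10: 266   i=11: 55
  i=12: 222   i=13: 253
Match at i=13, j=5: k = 13·18 + 5 = 239.

239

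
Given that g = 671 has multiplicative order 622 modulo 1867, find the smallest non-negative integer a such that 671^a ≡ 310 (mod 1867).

Baby-step giant-step with m = ceil(sqrt(622)) = 25.
Baby table (671^j mod 1867 for j=0..24):
  0:1  1:671  2:294  3:1239  4:554  5:201  6:447  7:1217
  8:728  9:1201  10:1194  11:231  12:40  13:702  14:558  15:1018
  16:1623  17:572  18:1077  19:138  20:1115  21:1365  22:1085  23:1772
  24:1600
Giant step factor: 671^(-25) ≡ 1170 (mod 1867).
Scan 310·1170^i mod 1867 for i = 0, 1, …:
  i=0: 310   i=1: 502   i=2: 1102   i=3: 1110
  i=4: 1135   i=5: 513   i=6: 903   i=7: 1655
  i=8: 271   i=9: 1547     …   i=13: 1659
  i=14: 1217
Match at i=14, j=7: a = 14·25 + 7 = 357.

357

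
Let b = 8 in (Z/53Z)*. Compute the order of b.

The order of 8 must divide p − 1 = 52 = 2^2 · 13.
Divisors: 1, 2, 4, 13, 26, 52.
Check each in increasing order: 8^1 ≡ 8;  8^2 ≡ 11;  8^4 ≡ 15;  8^13 ≡ 23;  8^26 ≡ 52;  8^52 ≡ 1.
Smallest exponent giving 1 is 52.

52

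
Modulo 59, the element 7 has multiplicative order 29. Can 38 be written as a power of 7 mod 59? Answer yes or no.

no

38 ∈ ⟨7⟩ iff 38^29 ≡ 1 (mod 59), since |⟨7⟩| = 29.
38^29 mod 59 = 58.
Since 58 ≠ 1, 38 does not lie in the subgroup.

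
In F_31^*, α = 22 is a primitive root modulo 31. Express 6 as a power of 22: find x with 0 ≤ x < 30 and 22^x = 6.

5

Successive powers of 22 modulo 31:
  22^0=1  22^1=22  22^2=19  22^3=15  22^4=20  22^5=6
So 22^5 ≡ 6 (mod 31), giving x = 5.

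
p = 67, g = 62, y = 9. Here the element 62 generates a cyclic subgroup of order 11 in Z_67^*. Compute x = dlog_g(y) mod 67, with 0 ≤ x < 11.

3

Successive powers of 62 modulo 67:
  62^0=1  62^1=62  62^2=25  62^3=9
So 62^3 ≡ 9 (mod 67), giving x = 3.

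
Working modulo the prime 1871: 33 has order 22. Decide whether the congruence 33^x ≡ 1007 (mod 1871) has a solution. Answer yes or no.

1007 ∈ ⟨33⟩ iff 1007^22 ≡ 1 (mod 1871), since |⟨33⟩| = 22.
1007^22 mod 1871 = 1.
Since 1 = 1, 1007 lies in the subgroup.

yes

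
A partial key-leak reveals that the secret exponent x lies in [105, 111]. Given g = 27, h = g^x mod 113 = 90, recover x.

107

Compute 27^105 mod 113 = 35, then multiply by 27 repeatedly:
  27^105=35  27^106=41  27^107=90
Found 90 at exponent 107.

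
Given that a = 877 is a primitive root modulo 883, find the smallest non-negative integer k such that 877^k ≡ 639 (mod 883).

70

Baby-step giant-step with m = ceil(sqrt(882)) = 30.
Baby table (877^j mod 883 for j=0..29):
  0:1  1:877  2:36  3:667  4:413  5:171  6:740  7:858
  8:150  9:866  10:102  11:271  12:140  13:43  14:625  15:665
  16:425  17:99  18:289  19:32  20:691  21:269  22:152  23:854
  24:174  25:722  26:83  27:385  28:339  29:615
Giant step factor: 877^(-30) ≡ 95 (mod 883).
Scan 639·95^i mod 883 for i = 0, 1, …:
  i=0: 639   i=1: 661   i=2: 102
Match at i=2, j=10: k = 2·30 + 10 = 70.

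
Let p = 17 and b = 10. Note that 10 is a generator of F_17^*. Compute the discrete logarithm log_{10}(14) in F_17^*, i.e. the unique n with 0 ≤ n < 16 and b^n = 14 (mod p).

3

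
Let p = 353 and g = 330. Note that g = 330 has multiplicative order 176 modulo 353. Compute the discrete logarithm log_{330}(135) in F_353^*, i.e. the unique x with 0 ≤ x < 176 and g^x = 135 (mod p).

52

Baby-step giant-step with m = ceil(sqrt(176)) = 14.
Baby table (330^j mod 353 for j=0..13):
  0:1  1:330  2:176  3:188  4:265  5:259  6:44  7:47
  8:331  9:153  10:11  11:100  12:171  13:303
Giant step factor: 330^(-14) ≡ 225 (mod 353).
Scan 135·225^i mod 353 for i = 0, 1, …:
  i=0: 135   i=1: 17   i=2: 295   i=3: 11
Match at i=3, j=10: x = 3·14 + 10 = 52.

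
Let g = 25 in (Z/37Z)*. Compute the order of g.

The order of 25 must divide p − 1 = 36 = 2^2 · 3^2.
Divisors: 1, 2, 3, 4, 6, 9, 12, 18, 36.
Check each in increasing order: 25^1 ≡ 25;  25^2 ≡ 33;  25^3 ≡ 11;  25^4 ≡ 16;  25^6 ≡ 10;  25^9 ≡ 36;  25^12 ≡ 26;  25^18 ≡ 1.
Smallest exponent giving 1 is 18.

18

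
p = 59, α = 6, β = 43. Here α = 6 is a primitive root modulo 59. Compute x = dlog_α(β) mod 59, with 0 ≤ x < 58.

45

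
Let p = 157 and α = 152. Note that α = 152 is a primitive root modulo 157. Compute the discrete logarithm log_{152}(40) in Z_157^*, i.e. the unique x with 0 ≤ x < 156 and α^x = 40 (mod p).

112

Baby-step giant-step with m = ceil(sqrt(156)) = 13.
Baby table (152^j mod 157 for j=0..12):
  0:1  1:152  2:25  3:32  4:154  5:15  6:82  7:61
  8:9  9:112  10:68  11:131  12:130
Giant step factor: 152^(-13) ≡ 107 (mod 157).
Scan 40·107^i mod 157 for i = 0, 1, …:
  i=0: 40   i=1: 41   i=2: 148   i=3: 136
  i=4: 108   i=5: 95   i=6: 117   i=7: 116
  i=8: 9
Match at i=8, j=8: x = 8·13 + 8 = 112.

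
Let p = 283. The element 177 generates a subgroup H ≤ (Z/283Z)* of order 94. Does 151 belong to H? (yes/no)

yes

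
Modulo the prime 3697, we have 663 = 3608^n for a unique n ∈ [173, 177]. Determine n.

175

Compute 3608^173 mod 3697 = 3579, then multiply by 3608 repeatedly:
  3608^173=3579  3608^174=3108  3608^175=663
Found 663 at exponent 175.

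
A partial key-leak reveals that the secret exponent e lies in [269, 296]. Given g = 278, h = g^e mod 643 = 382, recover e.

Compute 278^269 mod 643 = 110, then multiply by 278 repeatedly:
  278^269=110  278^270=359  278^271=137  278^272=149  278^273=270
  278^274=472  278^275=44  278^276=15  278^277=312  278^278=574
  278^279=108  278^280=446  278^281=532  278^282=6  278^283=382
Found 382 at exponent 283.

283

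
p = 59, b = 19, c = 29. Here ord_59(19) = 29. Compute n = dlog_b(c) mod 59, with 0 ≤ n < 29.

Successive powers of 19 modulo 59:
  19^0=1  19^1=19  19^2=7  19^3=15  19^4=49  19^5=46
  19^6=48  19^7=27  19^8=41  19^9=12  19^10=51  19^11=25
  19^12=3  19^13=57  19^14=21  19^15=45  19^16=29
So 19^16 ≡ 29 (mod 59), giving n = 16.

16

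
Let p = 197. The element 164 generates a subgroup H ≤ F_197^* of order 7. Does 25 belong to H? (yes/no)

⟨164⟩ has order 7; its elements mod 197 are {1, 36, 104, 114, 164, 178, 191}.
25 is not in this set.

no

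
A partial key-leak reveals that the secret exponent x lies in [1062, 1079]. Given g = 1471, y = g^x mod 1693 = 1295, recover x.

Compute 1471^1062 mod 1693 = 928, then multiply by 1471 repeatedly:
  1471^1062=928  1471^1063=530  1471^1064=850  1471^1065=916  1471^1066=1501
  1471^1067=299  1471^1068=1342  1471^1069=44  1471^1070=390  1471^1071=1456
  1471^1072=131  1471^1073=1392  1471^1074=795  1471^1075=1275  1471^1076=1374
  1471^1077=1405  1471^1078=1295
Found 1295 at exponent 1078.

1078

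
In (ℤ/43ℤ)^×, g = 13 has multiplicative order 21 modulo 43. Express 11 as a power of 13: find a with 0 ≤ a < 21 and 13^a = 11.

18

Successive powers of 13 modulo 43:
  13^0=1  13^1=13  13^2=40  13^3=4  13^4=9  13^5=31
  13^6=16  13^7=36  13^8=38  13^9=21  13^10=15  13^11=23
  13^12=41  13^13=17  13^14=6  13^15=35  13^16=25  13^17=24
  13^18=11
So 13^18 ≡ 11 (mod 43), giving a = 18.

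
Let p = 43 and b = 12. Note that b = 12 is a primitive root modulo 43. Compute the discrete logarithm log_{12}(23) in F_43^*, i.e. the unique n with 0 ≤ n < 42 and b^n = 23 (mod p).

Baby-step giant-step with m = ceil(sqrt(42)) = 7.
Baby table (12^j mod 43 for j=0..6):
  0:1  1:12  2:15  3:8  4:10  5:34  6:21
Giant step factor: 12^(-7) ≡ 7 (mod 43).
Scan 23·7^i mod 43 for i = 0, 1, …:
  i=0: 23   i=1: 32   i=2: 9   i=3: 20
  i=4: 11   i=5: 34
Match at i=5, j=5: n = 5·7 + 5 = 40.

40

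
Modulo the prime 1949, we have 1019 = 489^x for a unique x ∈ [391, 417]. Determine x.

Compute 489^391 mod 1949 = 1019, then multiply by 489 repeatedly:
  489^391=1019
Found 1019 at exponent 391.

391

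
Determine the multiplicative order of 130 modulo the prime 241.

The order of 130 must divide p − 1 = 240 = 2^4 · 3 · 5.
Divisors: 1, 2, 3, 4, 5, 6, 8, 10, 12, 15, 16, 20, 24, 30, 40, 48, 60, 80, 120, 240.
Check each in increasing order: 130^1 ≡ 130;  130^2 ≡ 30;  130^3 ≡ 44;  130^4 ≡ 177;  130^5 ≡ 115;  130^6 ≡ 8;  130^8 ≡ 240;  130^10 ≡ 211;  130^12 ≡ 64;  130^15 ≡ 165;  130^16 ≡ 1.
Smallest exponent giving 1 is 16.

16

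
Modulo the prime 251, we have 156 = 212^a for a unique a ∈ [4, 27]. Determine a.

Compute 212^4 mod 251 = 225, then multiply by 212 repeatedly:
  212^4=225  212^5=10  212^6=112  212^7=150  212^8=174
  212^9=242  212^10=100  212^11=116  212^12=245  212^13=234
  212^14=161  212^15=247  212^16=156
Found 156 at exponent 16.

16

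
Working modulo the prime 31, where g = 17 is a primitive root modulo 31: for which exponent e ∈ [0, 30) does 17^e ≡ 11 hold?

29

Successive powers of 17 modulo 31:
  17^0=1  17^1=17  17^2=10  17^3=15  17^4=7  17^5=26
  17^6=8  17^7=12  17^8=18  17^9=27  17^10=25  17^11=22
  17^12=2  17^13=3  17^14=20  17^15=30  17^16=14  17^17=21
  17^18=16  17^19=24  17^20=5  17^21=23  17^22=19  17^23=13
  17^24=4  17^25=6  17^26=9  17^27=29  17^28=28  17^29=11
So 17^29 ≡ 11 (mod 31), giving e = 29.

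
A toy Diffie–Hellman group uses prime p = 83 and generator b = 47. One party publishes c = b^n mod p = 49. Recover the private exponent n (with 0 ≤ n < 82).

72

Baby-step giant-step with m = ceil(sqrt(82)) = 10.
Baby table (47^j mod 83 for j=0..9):
  0:1  1:47  2:51  3:73  4:28  5:71  6:17  7:52
  8:37  9:79
Giant step factor: 47^(-10) ≡ 49 (mod 83).
Scan 49·49^i mod 83 for i = 0, 1, …:
  i=0: 49   i=1: 77   i=2: 38   i=3: 36
  i=4: 21   i=5: 33   i=6: 40   i=7: 51
Match at i=7, j=2: n = 7·10 + 2 = 72.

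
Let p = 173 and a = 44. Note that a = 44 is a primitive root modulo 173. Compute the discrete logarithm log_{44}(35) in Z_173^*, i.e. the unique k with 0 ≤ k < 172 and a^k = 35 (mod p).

Successive powers of 44 modulo 173:
  44^0=1  44^1=44  44^2=33  44^3=68  44^4=51  44^5=168
  44^6=126  44^7=8  44^8=6  44^9=91  44^10=25  44^11=62
  44^12=133  44^13=143  44^14=64  44^15=48  44^16=36  44^17=27
  44^18=150  44^19=26  44^20=106  44^21=166  44^22=38  44^23=115
  44^24=43  44^25=162  44^26=35
So 44^26 ≡ 35 (mod 173), giving k = 26.

26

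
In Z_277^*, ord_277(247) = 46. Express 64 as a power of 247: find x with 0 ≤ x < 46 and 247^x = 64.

17

Baby-step giant-step with m = ceil(sqrt(46)) = 7.
Baby table (247^j mod 277 for j=0..6):
  0:1  1:247  2:69  3:146  4:52  5:102  6:264
Giant step factor: 247^(-7) ≡ 76 (mod 277).
Scan 64·76^i mod 277 for i = 0, 1, …:
  i=0: 64   i=1: 155   i=2: 146
Match at i=2, j=3: x = 2·7 + 3 = 17.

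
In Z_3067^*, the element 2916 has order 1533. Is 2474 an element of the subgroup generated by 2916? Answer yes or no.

yes

2474 ∈ ⟨2916⟩ iff 2474^1533 ≡ 1 (mod 3067), since |⟨2916⟩| = 1533.
2474^1533 mod 3067 = 1.
Since 1 = 1, 2474 lies in the subgroup.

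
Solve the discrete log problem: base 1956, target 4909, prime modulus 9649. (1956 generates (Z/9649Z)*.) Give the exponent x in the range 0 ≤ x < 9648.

5396

Baby-step giant-step with m = ceil(sqrt(9648)) = 99.
Baby table (1956^j mod 9649 for j=0..98):
  0:1  1:1956  2:4932  3:7641  4:9144  5:6067  6:8431  7:895
  8:4151  9:4547  10:7203  11:1528  12:7227  13:227  14:158  15:280
  16:7336  17:1153  18:7051  19:3335  20:536  21:6324  22:9375  23:4400
  24:9141  25:199  26:3284  27:6919  28:5666  29:5644  30:1208  31:8492
  32:4423  33:5884  34:7496  35:5345  36:4953  37:472  38:6577  39:2495
  40:7475  41:2865  42:7520  43:4044  44:7533  45:525  46:4106  47:3368
  48:7190  49:5047  50:1005  51:7033  52:6723  53:8250  54:3872  55:8816
  56:1333  57:2118  58:3387  59:5758  60:2265  61:1449  62:7087  63:6208
  64:4406  65:1579  66:844  67:885  68:3889  69:3472  70:7985  71:6578
  72:4451  73:2758  74:857  75:7015  76:462  77:6315  78:1420  79:8257
  80:7915  81:4744  82:6575  83:8232  84:7260  85:6881  86:8530  87:1559
  88:320  89:8384  90:5453  91:3923  92:2433  93:1991  94:5849  95:6579
  96:6407  97:7690  98:8498
Giant step factor: 1956^(-99) ≡ 6197 (mod 9649).
Scan 4909·6197^i mod 9649 for i = 0, 1, …:
  i=0: 4909   i=1: 7425   i=2: 6293   i=3: 6112
  i=4: 3739   i=5: 3334   i=6: 2289   i=7: 903
  i=8: 9120   i=9: 2447     …   i=53: 528
  i=54: 1005
Match at i=54, j=50: x = 54·99 + 50 = 5396.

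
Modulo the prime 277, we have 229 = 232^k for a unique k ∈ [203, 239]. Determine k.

214

Compute 232^203 mod 277 = 231, then multiply by 232 repeatedly:
  232^203=231  232^204=131  232^205=199  232^206=186  232^207=217
  232^208=207  232^209=103  232^210=74  232^211=271  232^212=270
  232^213=38  232^214=229
Found 229 at exponent 214.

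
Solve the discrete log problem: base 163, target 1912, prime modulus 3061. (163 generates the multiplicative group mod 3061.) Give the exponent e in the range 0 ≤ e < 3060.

Baby-step giant-step with m = ceil(sqrt(3060)) = 56.
Baby table (163^j mod 3061 for j=0..55):
  0:1  1:163  2:2081  3:2493  4:2307  5:2599  6:1219  7:2793
  8:2231  9:2455  10:2235  11:46  12:1376  13:835  14:1421  15:2048
  16:175  17:976  18:2977  19:1613  20:2734  21:1797  22:2116  23:2076
  24:1678  25:1085  26:2378  27:1928  28:2042  29:2258  30:734  31:263
  32:15  33:2445  34:605  35:663  36:934  37:2253  38:2980  39:2102
  40:2855  41:93  42:2915  43:690  44:2274  45:281  46:2949  47:110
  48:2625  49:2396  50:1801  51:2768  52:1217  53:2467  54:1130  55:530
Giant step factor: 163^(-56) ≡ 2105 (mod 3061).
Scan 1912·2105^i mod 3061 for i = 0, 1, …:
  i=0: 1912   i=1: 2606   i=2: 318   i=3: 2092
  i=4: 1942   i=5: 1475   i=6: 1021   i=7: 383
  i=8: 1172   i=9: 2955     …   i=15: 1650
  i=16: 2076
Match at i=16, j=23: e = 16·56 + 23 = 919.

919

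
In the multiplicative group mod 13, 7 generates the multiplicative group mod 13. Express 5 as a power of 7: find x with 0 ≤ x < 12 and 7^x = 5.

3

Successive powers of 7 modulo 13:
  7^0=1  7^1=7  7^2=10  7^3=5
So 7^3 ≡ 5 (mod 13), giving x = 3.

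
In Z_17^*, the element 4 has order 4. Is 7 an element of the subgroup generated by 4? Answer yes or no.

⟨4⟩ has order 4; its elements mod 17 are {1, 4, 13, 16}.
7 is not in this set.

no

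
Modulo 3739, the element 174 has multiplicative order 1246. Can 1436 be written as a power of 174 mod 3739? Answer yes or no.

yes

1436 ∈ ⟨174⟩ iff 1436^1246 ≡ 1 (mod 3739), since |⟨174⟩| = 1246.
1436^1246 mod 3739 = 1.
Since 1 = 1, 1436 lies in the subgroup.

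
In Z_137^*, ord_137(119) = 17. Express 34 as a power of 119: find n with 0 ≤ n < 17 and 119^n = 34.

4

Successive powers of 119 modulo 137:
  119^0=1  119^1=119  119^2=50  119^3=59  119^4=34
So 119^4 ≡ 34 (mod 137), giving n = 4.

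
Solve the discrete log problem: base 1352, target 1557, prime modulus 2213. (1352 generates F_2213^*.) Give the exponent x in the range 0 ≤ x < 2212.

Baby-step giant-step with m = ceil(sqrt(2212)) = 48.
Baby table (1352^j mod 2213 for j=0..47):
  0:1  1:1352  2:2179  3:505  4:1156  5:534  6:530  7:1761
  8:1897  9:2090  10:1892  11:1969  12:2062  13:1657  14:708  15:1200
  16:271  17:1247  18:1851  19:1862  20:1243  21:869  22:1998  23:1436
  24:671  25:2075  26:1529  27:266  28:1126  29:2021  30:1550  31:2102
  32:412  33:1561  34:1483  35:38  36:477  37:921  38:1486  39:1881
  40:375  41:223  42:528  43:1270  44:1965  45:1080  46:1793  47:901
Giant step factor: 1352^(-48) ≡ 360 (mod 2213).
Scan 1557·360^i mod 2213 for i = 0, 1, …:
  i=0: 1557   i=1: 631   i=2: 1434   i=3: 611
  i=4: 873   i=5: 34   i=6: 1175   i=7: 317
  i=8: 1257   i=9: 1068     …   i=27: 913
  i=28: 1156
Match at i=28, j=4: x = 28·48 + 4 = 1348.

1348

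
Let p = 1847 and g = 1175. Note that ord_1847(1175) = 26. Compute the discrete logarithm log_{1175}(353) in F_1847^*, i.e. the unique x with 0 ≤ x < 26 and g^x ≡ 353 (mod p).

22

Successive powers of 1175 modulo 1847:
  1175^0=1  1175^1=1175  1175^2=916  1175^3=1346  1175^4=518  1175^5=987
  1175^6=1656  1175^7=909  1175^8=509  1175^9=1494  1175^10=800  1175^11=1724
  1175^12=1388  1175^13=1846  1175^14=672  1175^15=931  1175^16=501  1175^17=1329
  1175^18=860  1175^19=191  1175^20=938  1175^21=1338  1175^22=353
So 1175^22 ≡ 353 (mod 1847), giving x = 22.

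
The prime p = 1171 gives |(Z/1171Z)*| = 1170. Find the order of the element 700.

1170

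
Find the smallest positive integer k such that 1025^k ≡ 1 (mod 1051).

The order of 1025 must divide p − 1 = 1050 = 2 · 3 · 5^2 · 7.
Divisors: 1, 2, 3, 5, 6, 7, 10, 14, 15, 21, 25, 30, 35, 42, 50, 70, 75, 105, 150, 175, 210, 350, 525, 1050.
Check each in increasing order: 1025^1 ≡ 1025;  1025^2 ≡ 676;  1025^3 ≡ 291;  1025^5 ≡ 179;  1025^6 ≡ 601;  1025^7 ≡ 139;  1025^10 ≡ 511;  1025^14 ≡ 403;  1025^15 ≡ 32;  1025^21 ≡ 314;  1025^25 ≡ 587;  1025^30 ≡ 1024;  1025^35 ≡ 422;  1025^42 ≡ 853;  1025^50 ≡ 892;  1025^70 ≡ 465;  1025^75 ≡ 206;  1025^105 ≡ 744;  1025^150 ≡ 396;  1025^175 ≡ 181;  1025^210 ≡ 710;  1025^350 ≡ 180;  1025^525 ≡ 1050;  1025^1050 ≡ 1.
Smallest exponent giving 1 is 1050.

1050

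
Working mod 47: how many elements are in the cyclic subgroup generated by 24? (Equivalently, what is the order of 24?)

23

The order of 24 must divide p − 1 = 46 = 2 · 23.
Divisors: 1, 2, 23, 46.
Check each in increasing order: 24^1 ≡ 24;  24^2 ≡ 12;  24^23 ≡ 1.
Smallest exponent giving 1 is 23.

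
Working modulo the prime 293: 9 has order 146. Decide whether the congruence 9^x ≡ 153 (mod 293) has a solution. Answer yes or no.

yes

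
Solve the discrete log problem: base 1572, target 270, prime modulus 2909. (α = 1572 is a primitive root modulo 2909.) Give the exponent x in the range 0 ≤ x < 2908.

1150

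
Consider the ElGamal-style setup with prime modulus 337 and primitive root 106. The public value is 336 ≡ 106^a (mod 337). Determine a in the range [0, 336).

168

Baby-step giant-step with m = ceil(sqrt(336)) = 19.
Baby table (106^j mod 337 for j=0..18):
  0:1  1:106  2:115  3:58  4:82  5:267  6:331  7:38
  8:321  9:326  10:182  11:83  12:36  13:109  14:96  15:66
  16:256  17:176  18:121
Giant step factor: 106^(-19) ≡ 118 (mod 337).
Scan 336·118^i mod 337 for i = 0, 1, …:
  i=0: 336   i=1: 219   i=2: 230   i=3: 180
  i=4: 9   i=5: 51   i=6: 289   i=7: 65
  i=8: 256
Match at i=8, j=16: a = 8·19 + 16 = 168.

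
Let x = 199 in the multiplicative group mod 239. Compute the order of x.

The order of 199 must divide p − 1 = 238 = 2 · 7 · 17.
Divisors: 1, 2, 7, 14, 17, 34, 119, 238.
Check each in increasing order: 199^1 ≡ 199;  199^2 ≡ 166;  199^7 ≡ 107;  199^14 ≡ 216;  199^17 ≡ 238;  199^34 ≡ 1.
Smallest exponent giving 1 is 34.

34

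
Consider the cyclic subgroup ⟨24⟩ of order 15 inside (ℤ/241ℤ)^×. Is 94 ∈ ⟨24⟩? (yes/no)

yes

⟨24⟩ has order 15; its elements mod 241 are {1, 15, 24, 54, 87, 91, 94, 98, 100, 119, 160, 183, 205, 225, 231}.
94 is in this set.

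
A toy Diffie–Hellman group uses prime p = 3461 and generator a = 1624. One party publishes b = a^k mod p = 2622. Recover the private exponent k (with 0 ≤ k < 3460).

1808

Baby-step giant-step with m = ceil(sqrt(3460)) = 59.
Baby table (1624^j mod 3461 for j=0..58):
  0:1  1:1624  2:94  3:372  4:1914  5:358  6:3405  7:2503
  8:1658  9:3395  10:107  11:718  12:3136  13:1733  14:599  15:235
  16:930  17:1324  18:895  19:3321  20:1066  21:684  22:3296  23:1998
  24:1795  25:918  26:2602  27:3228  28:2318  29:2325  30:3310  31:507
  32:3111  33:2665  34:1710  35:1318  36:1534  37:2757  38:2295  39:3044
  40:1148  41:2334  42:621  43:1353  44:2998  45:2586  46:1471  47:814
  48:3295  49:374  50:1701  51:546  52:688  53:2870  54:2374  55:3283
  56:1652  57:573  58:3004
Giant step factor: 1624^(-59) ≡ 1159 (mod 3461).
Scan 2622·1159^i mod 3461 for i = 0, 1, …:
  i=0: 2622   i=1: 140   i=2: 3054   i=3: 2444
  i=4: 1498   i=5: 2221   i=6: 2616   i=7: 108
  i=8: 576   i=9: 3072     …   i=29: 214
  i=30: 2295
Match at i=30, j=38: k = 30·59 + 38 = 1808.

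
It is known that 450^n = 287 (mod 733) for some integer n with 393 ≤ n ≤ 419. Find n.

397

Compute 450^393 mod 733 = 498, then multiply by 450 repeatedly:
  450^393=498  450^394=535  450^395=326  450^396=100  450^397=287
Found 287 at exponent 397.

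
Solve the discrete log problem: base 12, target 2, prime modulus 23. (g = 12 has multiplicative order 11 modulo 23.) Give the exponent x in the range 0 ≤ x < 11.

10

Successive powers of 12 modulo 23:
  12^0=1  12^1=12  12^2=6  12^3=3  12^4=13  12^5=18
  12^6=9  12^7=16  12^8=8  12^9=4  12^10=2
So 12^10 ≡ 2 (mod 23), giving x = 10.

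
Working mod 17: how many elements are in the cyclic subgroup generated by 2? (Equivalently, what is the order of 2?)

The order of 2 must divide p − 1 = 16 = 2^4.
Divisors: 1, 2, 4, 8, 16.
Check each in increasing order: 2^1 ≡ 2;  2^2 ≡ 4;  2^4 ≡ 16;  2^8 ≡ 1.
Smallest exponent giving 1 is 8.

8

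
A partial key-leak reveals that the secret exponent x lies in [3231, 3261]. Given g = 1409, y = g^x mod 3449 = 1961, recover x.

Compute 1409^3231 mod 3449 = 2819, then multiply by 1409 repeatedly:
  1409^3231=2819  1409^3232=2172  1409^3233=1085  1409^3234=858  1409^3235=1772
  1409^3236=3121  1409^3237=14  1409^3238=2481  1409^3239=1892  1409^3240=3200
  1409^3241=957  1409^3242=3303  1409^3243=1226  1409^3244=2934  1409^3245=2104
  1409^3246=1845  1409^3247=2508  1409^3248=1996  1409^3249=1429  1409^3250=2694
  1409^3251=1946  1409^3252=3408  1409^3253=864  1409^3254=3328  1409^3255=1961
Found 1961 at exponent 3255.

3255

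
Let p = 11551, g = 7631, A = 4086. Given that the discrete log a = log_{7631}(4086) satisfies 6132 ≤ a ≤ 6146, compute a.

Compute 7631^6132 mod 11551 = 225, then multiply by 7631 repeatedly:
  7631^6132=225  7631^6133=7427  7631^6134=6231  7631^6135=4845  7631^6136=8995
  7631^6137=4803  7631^6138=370  7631^6139=5026  7631^6140=4086
Found 4086 at exponent 6140.

6140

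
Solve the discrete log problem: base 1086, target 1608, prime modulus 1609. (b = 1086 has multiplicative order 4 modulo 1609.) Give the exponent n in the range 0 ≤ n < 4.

2

Successive powers of 1086 modulo 1609:
  1086^0=1  1086^1=1086  1086^2=1608
So 1086^2 ≡ 1608 (mod 1609), giving n = 2.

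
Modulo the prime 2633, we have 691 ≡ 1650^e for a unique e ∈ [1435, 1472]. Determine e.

Compute 1650^1435 mod 2633 = 1139, then multiply by 1650 repeatedly:
  1650^1435=1139  1650^1436=2021  1650^1437=1272  1650^1438=299  1650^1439=979
  1650^1440=1321  1650^1441=2159  1650^1442=2534  1650^1443=2529  1650^1444=2178
  1650^1445=2288  1650^1446=2111  1650^1447=2324  1650^1448=952  1650^1449=1532
  1650^1450=120  1650^1451=525  1650^1452=2626  1650^1453=1615  1650^1454=154
  1650^1455=1332  1650^1456=1878  1650^1457=2292  1650^1458=812  1650^1459=2236
  1650^1460=567  1650^1461=835  1650^1462=691
Found 691 at exponent 1462.

1462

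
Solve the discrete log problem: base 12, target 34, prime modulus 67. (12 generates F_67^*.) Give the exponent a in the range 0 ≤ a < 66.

37

Baby-step giant-step with m = ceil(sqrt(66)) = 9.
Baby table (12^j mod 67 for j=0..8):
  0:1  1:12  2:10  3:53  4:33  5:61  6:62  7:7
  8:17
Giant step factor: 12^(-9) ≡ 45 (mod 67).
Scan 34·45^i mod 67 for i = 0, 1, …:
  i=0: 34   i=1: 56   i=2: 41   i=3: 36
  i=4: 12
Match at i=4, j=1: a = 4·9 + 1 = 37.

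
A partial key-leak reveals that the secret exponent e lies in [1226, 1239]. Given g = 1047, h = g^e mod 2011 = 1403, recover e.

1239

Compute 1047^1226 mod 2011 = 1876, then multiply by 1047 repeatedly:
  1047^1226=1876  1047^1227=1436  1047^1228=1275  1047^1229=1632  1047^1230=1365
  1047^1231=1345  1047^1232=515  1047^1233=257  1047^1234=1616  1047^1235=701
  1047^1236=1943  1047^1237=1200  1047^1238=1536  1047^1239=1403
Found 1403 at exponent 1239.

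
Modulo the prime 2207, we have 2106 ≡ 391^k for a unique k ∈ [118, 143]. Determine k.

138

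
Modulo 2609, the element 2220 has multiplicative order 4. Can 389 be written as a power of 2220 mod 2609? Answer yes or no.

yes

⟨2220⟩ has order 4; its elements mod 2609 are {1, 389, 2220, 2608}.
389 is in this set.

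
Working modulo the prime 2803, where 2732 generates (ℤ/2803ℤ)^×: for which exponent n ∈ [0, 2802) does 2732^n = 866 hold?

Baby-step giant-step with m = ceil(sqrt(2802)) = 53.
Baby table (2732^j mod 2803 for j=0..52):
  0:1  1:2732  2:2238  3:873  4:2486  5:83  6:2516  7:756
  8:2384  9:1719  10:1283  11:1406  12:1082  13:1662  14:2527  15:2778
  16:1775  17:110  18:599  19:2319  20:728  21:1569  22:721  23:2066
  24:1873  25:1561  26:1289  27:980  28:495  29:1294  30:625  31:473
  32:53  33:1843  34:888  35:1421  36:17  37:1596  38:1607  39:826
  40:217  41:1411  42:727  43:1640  44:1286  45:1193  46:2190  47:1478
  48:1576  49:224  50:914  51:2378  52:2145
Giant step factor: 2732^(-53) ≡ 2103 (mod 2803).
Scan 866·2103^i mod 2803 for i = 0, 1, …:
  i=0: 866   i=1: 2051   i=2: 2239   i=3: 2380
  i=4: 1785   i=5: 638   i=6: 1880   i=7: 1410
  i=8: 2459   i=9: 2545     …   i=41: 2645
  i=42: 1283
Match at i=42, j=10: n = 42·53 + 10 = 2236.

2236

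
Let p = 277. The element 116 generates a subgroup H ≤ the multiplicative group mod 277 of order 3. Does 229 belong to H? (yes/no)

no

⟨116⟩ has order 3; its elements mod 277 are {1, 116, 160}.
229 is not in this set.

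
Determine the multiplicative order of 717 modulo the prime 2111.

1055

The order of 717 must divide p − 1 = 2110 = 2 · 5 · 211.
Divisors: 1, 2, 5, 10, 211, 422, 1055, 2110.
Check each in increasing order: 717^1 ≡ 717;  717^2 ≡ 1116;  717^5 ≡ 954;  717^10 ≡ 275;  717^211 ≡ 75;  717^422 ≡ 1403;  717^1055 ≡ 1.
Smallest exponent giving 1 is 1055.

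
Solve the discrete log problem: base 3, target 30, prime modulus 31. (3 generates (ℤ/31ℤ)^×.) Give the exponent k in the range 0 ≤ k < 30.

15

Successive powers of 3 modulo 31:
  3^0=1  3^1=3  3^2=9  3^3=27  3^4=19  3^5=26
  3^6=16  3^7=17  3^8=20  3^9=29  3^10=25  3^11=13
  3^12=8  3^13=24  3^14=10  3^15=30
So 3^15 ≡ 30 (mod 31), giving k = 15.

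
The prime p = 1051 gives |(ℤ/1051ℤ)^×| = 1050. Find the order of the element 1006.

1050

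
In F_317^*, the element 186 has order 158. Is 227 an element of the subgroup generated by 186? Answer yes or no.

yes

227 ∈ ⟨186⟩ iff 227^158 ≡ 1 (mod 317), since |⟨186⟩| = 158.
227^158 mod 317 = 1.
Since 1 = 1, 227 lies in the subgroup.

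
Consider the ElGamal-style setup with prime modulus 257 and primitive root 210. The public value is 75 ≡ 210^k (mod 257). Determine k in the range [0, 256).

Baby-step giant-step with m = ceil(sqrt(256)) = 16.
Baby table (210^j mod 257 for j=0..15):
  0:1  1:210  2:153  3:5  4:22  5:251  6:25  7:110
  8:227  9:125  10:36  11:107  12:111  13:180  14:21  15:41
Giant step factor: 210^(-16) ≡ 2 (mod 257).
Scan 75·2^i mod 257 for i = 0, 1, …:
  i=0: 75   i=1: 150   i=2: 43   i=3: 86
  i=4: 172   i=5: 87   i=6: 174   i=7: 91
  i=8: 182   i=9: 107
Match at i=9, j=11: k = 9·16 + 11 = 155.

155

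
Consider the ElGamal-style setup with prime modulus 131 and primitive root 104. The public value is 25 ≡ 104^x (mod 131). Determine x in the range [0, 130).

122

Baby-step giant-step with m = ceil(sqrt(130)) = 12.
Baby table (104^j mod 131 for j=0..11):
  0:1  1:104  2:74  3:98  4:105  5:47  6:41  7:72
  8:21  9:88  10:113  11:93
Giant step factor: 104^(-12) ≡ 125 (mod 131).
Scan 25·125^i mod 131 for i = 0, 1, …:
  i=0: 25   i=1: 112   i=2: 114   i=3: 102
  i=4: 43   i=5: 4   i=6: 107   i=7: 13
  i=8: 53   i=9: 75   i=10: 74
Match at i=10, j=2: x = 10·12 + 2 = 122.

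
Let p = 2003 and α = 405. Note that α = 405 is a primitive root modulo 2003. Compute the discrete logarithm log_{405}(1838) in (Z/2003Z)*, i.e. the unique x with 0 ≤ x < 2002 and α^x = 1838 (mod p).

1221

Baby-step giant-step with m = ceil(sqrt(2002)) = 45.
Baby table (405^j mod 2003 for j=0..44):
  0:1  1:405  2:1782  3:630  4:769  5:980  6:306  7:1747
  8:476  9:492  10:963  11:1433  12:1498  13:1784  14:1440  15:327
  16:237  17:1844  18:1704  19:1088  20:1983  21:1915  22:414  23:1421
  24:644  25:430  26:1892  27:1114  28:495  29:175  30:770  31:1385
  32:85  33:374  34:1245  35:1472  36:1269  37:1177  38:1974  39:273
  40:400  41:1760  42:1735  43:1625  44:1141
Giant step factor: 405^(-45) ≡ 528 (mod 2003).
Scan 1838·528^i mod 2003 for i = 0, 1, …:
  i=0: 1838   i=1: 1012   i=2: 1538   i=3: 849
  i=4: 1603   i=5: 1118   i=6: 1422   i=7: 1694
  i=8: 1094   i=9: 768     …   i=26: 342
  i=27: 306
Match at i=27, j=6: x = 27·45 + 6 = 1221.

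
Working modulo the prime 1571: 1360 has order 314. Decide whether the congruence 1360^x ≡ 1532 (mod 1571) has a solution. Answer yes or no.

no

1532 ∈ ⟨1360⟩ iff 1532^314 ≡ 1 (mod 1571), since |⟨1360⟩| = 314.
1532^314 mod 1571 = 1392.
Since 1392 ≠ 1, 1532 does not lie in the subgroup.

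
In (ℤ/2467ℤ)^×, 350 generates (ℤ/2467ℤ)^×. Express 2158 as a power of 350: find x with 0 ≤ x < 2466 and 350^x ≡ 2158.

Baby-step giant-step with m = ceil(sqrt(2466)) = 50.
Baby table (350^j mod 2467 for j=0..49):
  0:1  1:350  2:1617  3:1007  4:2136  5:99  6:112  7:2195
  8:1013  9:1769  10:2400  11:1220  12:209  13:1607  14:2441  15:768
  16:2364  17:955  18:1205  19:2360  20:2022  21:2138  22:799  23:879
  24:1742  25:351  26:1967  27:157  28:676  29:2235  30:211  31:2307
  32:741  33:315  34:1702  35:1153  36:1429  37:1816  38:1581  39:742
  40:665  41:852  42:2160  43:1098  44:1915  45:1693  46:470  47:1678
  48:154  49:2093
Giant step factor: 350^(-50) ≡ 1308 (mod 2467).
Scan 2158·1308^i mod 2467 for i = 0, 1, …:
  i=0: 2158   i=1: 416   i=2: 1388   i=3: 2259
  i=4: 1773   i=5: 104   i=6: 347   i=7: 2415
  i=8: 1060   i=9: 26     …   i=32: 1612
  i=33: 1678
Match at i=33, j=47: x = 33·50 + 47 = 1697.

1697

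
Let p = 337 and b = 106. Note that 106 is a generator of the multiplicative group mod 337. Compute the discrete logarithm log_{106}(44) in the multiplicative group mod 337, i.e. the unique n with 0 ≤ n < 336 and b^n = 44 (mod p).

Baby-step giant-step with m = ceil(sqrt(336)) = 19.
Baby table (106^j mod 337 for j=0..18):
  0:1  1:106  2:115  3:58  4:82  5:267  6:331  7:38
  8:321  9:326  10:182  11:83  12:36  13:109  14:96  15:66
  16:256  17:176  18:121
Giant step factor: 106^(-19) ≡ 118 (mod 337).
Scan 44·118^i mod 337 for i = 0, 1, …:
  i=0: 44   i=1: 137   i=2: 327   i=3: 168
  i=4: 278   i=5: 115
Match at i=5, j=2: n = 5·19 + 2 = 97.

97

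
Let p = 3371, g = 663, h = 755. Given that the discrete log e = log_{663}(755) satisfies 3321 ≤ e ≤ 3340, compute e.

3333

Compute 663^3321 mod 3371 = 1643, then multiply by 663 repeatedly:
  663^3321=1643  663^3322=476  663^3323=2085  663^3324=245  663^3325=627
  663^3326=1068  663^3327=174  663^3328=748  663^3329=387  663^3330=385
  663^3331=2430  663^3332=3123  663^3333=755
Found 755 at exponent 3333.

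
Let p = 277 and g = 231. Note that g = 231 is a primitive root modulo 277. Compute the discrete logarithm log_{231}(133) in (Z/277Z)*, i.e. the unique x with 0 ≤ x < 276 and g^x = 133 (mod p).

Baby-step giant-step with m = ceil(sqrt(276)) = 17.
Baby table (231^j mod 277 for j=0..16):
  0:1  1:231  2:177  3:168  4:28  5:97  6:247  7:272
  8:230  9:223  10:268  11:137  12:69  13:150  14:25  15:235
  16:270
Giant step factor: 231^(-17) ≡ 197 (mod 277).
Scan 133·197^i mod 277 for i = 0, 1, …:
  i=0: 133   i=1: 163   i=2: 256   i=3: 18
  i=4: 222   i=5: 245   i=6: 67   i=7: 180
  i=8: 4   i=9: 234     …   i=14: 52
  i=15: 272
Match at i=15, j=7: x = 15·17 + 7 = 262.

262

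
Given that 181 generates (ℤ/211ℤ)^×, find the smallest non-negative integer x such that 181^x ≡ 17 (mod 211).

Baby-step giant-step with m = ceil(sqrt(210)) = 15.
Baby table (181^j mod 211 for j=0..14):
  0:1  1:181  2:56  3:8  4:182  5:26  6:64  7:190
  8:208  9:90  10:43  11:187  12:87  13:133  14:19
Giant step factor: 181^(-15) ≡ 67 (mod 211).
Scan 17·67^i mod 211 for i = 0, 1, …:
  i=0: 17   i=1: 84   i=2: 142   i=3: 19
Match at i=3, j=14: x = 3·15 + 14 = 59.

59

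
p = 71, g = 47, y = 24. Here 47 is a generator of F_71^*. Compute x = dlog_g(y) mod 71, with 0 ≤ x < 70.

Baby-step giant-step with m = ceil(sqrt(70)) = 9.
Baby table (47^j mod 71 for j=0..8):
  0:1  1:47  2:8  3:21  4:64  5:26  6:15  7:66
  8:49
Giant step factor: 47^(-9) ≡ 55 (mod 71).
Scan 24·55^i mod 71 for i = 0, 1, …:
  i=0: 24   i=1: 42   i=2: 38   i=3: 31
  i=4: 1
Match at i=4, j=0: x = 4·9 + 0 = 36.

36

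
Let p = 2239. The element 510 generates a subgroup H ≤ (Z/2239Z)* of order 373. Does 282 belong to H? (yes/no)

282 ∈ ⟨510⟩ iff 282^373 ≡ 1 (mod 2239), since |⟨510⟩| = 373.
282^373 mod 2239 = 2238.
Since 2238 ≠ 1, 282 does not lie in the subgroup.

no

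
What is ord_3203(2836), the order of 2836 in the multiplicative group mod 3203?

3202

The order of 2836 must divide p − 1 = 3202 = 2 · 1601.
Divisors: 1, 2, 1601, 3202.
Check each in increasing order: 2836^1 ≡ 2836;  2836^2 ≡ 163;  2836^1601 ≡ 3202;  2836^3202 ≡ 1.
Smallest exponent giving 1 is 3202.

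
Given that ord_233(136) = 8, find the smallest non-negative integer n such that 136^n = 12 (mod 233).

7

Successive powers of 136 modulo 233:
  136^0=1  136^1=136  136^2=89  136^3=221  136^4=232  136^5=97
  136^6=144  136^7=12
So 136^7 ≡ 12 (mod 233), giving n = 7.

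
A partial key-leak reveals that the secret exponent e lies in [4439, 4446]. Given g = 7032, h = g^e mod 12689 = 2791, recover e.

4442

Compute 7032^4439 mod 12689 = 3089, then multiply by 7032 repeatedly:
  7032^4439=3089  7032^4440=10969  7032^4441=10266  7032^4442=2791
Found 2791 at exponent 4442.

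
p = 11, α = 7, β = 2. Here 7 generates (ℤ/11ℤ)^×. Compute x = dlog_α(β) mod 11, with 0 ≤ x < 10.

3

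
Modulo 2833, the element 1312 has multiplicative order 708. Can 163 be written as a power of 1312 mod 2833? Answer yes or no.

no

163 ∈ ⟨1312⟩ iff 163^708 ≡ 1 (mod 2833), since |⟨1312⟩| = 708.
163^708 mod 2833 = 2832.
Since 2832 ≠ 1, 163 does not lie in the subgroup.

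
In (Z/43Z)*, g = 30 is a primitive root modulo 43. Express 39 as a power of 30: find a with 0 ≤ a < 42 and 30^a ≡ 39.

3

Successive powers of 30 modulo 43:
  30^0=1  30^1=30  30^2=40  30^3=39
So 30^3 ≡ 39 (mod 43), giving a = 3.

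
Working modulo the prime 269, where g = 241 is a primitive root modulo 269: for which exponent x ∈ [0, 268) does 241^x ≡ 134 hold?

51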